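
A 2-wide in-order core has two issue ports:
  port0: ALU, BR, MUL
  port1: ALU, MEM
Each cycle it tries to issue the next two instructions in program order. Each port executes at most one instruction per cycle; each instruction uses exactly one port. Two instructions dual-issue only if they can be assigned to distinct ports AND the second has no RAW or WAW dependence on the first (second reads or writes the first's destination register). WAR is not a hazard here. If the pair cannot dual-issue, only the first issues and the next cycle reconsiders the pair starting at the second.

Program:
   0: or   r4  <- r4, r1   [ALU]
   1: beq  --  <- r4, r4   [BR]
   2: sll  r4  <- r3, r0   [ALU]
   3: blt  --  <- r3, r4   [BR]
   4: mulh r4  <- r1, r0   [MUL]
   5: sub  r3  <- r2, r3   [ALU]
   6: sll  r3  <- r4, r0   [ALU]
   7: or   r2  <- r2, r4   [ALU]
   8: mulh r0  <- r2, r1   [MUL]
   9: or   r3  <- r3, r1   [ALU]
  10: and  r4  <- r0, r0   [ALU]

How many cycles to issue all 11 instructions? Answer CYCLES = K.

  cy0 -> i0 (or.ALU) RAW r4
  cy1 -> i1/i2 (beq.BR;sll.ALU) dual
  cy2 -> i3 (blt.BR) no-port BR/MUL
  cy3 -> i4/i5 (mulh.MUL;sub.ALU) dual
  cy4 -> i6/i7 (sll.ALU;or.ALU) dual
  cy5 -> i8/i9 (mulh.MUL;or.ALU) dual
  cy6 -> i10 (and.ALU) tail

CYCLES = 7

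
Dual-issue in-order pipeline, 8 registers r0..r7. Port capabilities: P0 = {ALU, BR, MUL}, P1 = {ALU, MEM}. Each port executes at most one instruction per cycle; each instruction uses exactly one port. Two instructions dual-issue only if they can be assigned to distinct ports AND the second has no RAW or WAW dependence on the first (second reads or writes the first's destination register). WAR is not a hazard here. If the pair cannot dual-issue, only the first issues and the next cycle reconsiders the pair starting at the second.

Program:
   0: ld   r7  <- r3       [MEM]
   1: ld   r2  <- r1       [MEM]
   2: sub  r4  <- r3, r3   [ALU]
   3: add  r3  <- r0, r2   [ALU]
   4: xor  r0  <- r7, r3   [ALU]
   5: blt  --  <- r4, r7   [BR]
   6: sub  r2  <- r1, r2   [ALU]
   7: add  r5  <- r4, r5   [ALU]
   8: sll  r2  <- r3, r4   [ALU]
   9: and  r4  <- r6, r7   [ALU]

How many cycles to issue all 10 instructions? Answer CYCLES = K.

[0] i0  ld  -- no-port MEM/MEM
[1] i1,i2  ld/sub  -- dual
[2] i3  add  -- RAW r3
[3] i4,i5  xor/blt  -- dual
[4] i6,i7  sub/add  -- dual
[5] i8,i9  sll/and  -- dual

CYCLES = 6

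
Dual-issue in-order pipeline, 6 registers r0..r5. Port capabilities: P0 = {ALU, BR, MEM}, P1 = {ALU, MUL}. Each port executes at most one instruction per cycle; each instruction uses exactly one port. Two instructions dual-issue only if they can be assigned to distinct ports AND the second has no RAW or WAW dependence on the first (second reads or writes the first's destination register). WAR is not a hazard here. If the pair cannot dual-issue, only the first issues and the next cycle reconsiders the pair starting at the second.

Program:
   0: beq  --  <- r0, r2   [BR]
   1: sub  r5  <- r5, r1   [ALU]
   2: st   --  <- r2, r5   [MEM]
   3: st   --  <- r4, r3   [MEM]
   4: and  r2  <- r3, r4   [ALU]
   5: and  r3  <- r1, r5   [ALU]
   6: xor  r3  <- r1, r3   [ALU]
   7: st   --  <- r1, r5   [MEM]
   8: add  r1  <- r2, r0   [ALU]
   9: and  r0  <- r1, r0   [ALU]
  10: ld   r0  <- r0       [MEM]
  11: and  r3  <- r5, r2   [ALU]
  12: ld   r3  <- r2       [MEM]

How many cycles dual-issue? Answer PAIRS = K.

PAIRS = 4

c0: i0,i1 beq.BR/sub.ALU  2-wide
c1: i2 st.MEM  no-port MEM/MEM
c2: i3,i4 st.MEM/and.ALU  2-wide
c3: i5 and.ALU  RAW+WAW r3
c4: i6,i7 xor.ALU/st.MEM  2-wide
c5: i8 add.ALU  RAW r1
c6: i9 and.ALU  RAW+WAW r0
c7: i10,i11 ld.MEM/and.ALU  2-wide
c8: i12 ld.MEM  tail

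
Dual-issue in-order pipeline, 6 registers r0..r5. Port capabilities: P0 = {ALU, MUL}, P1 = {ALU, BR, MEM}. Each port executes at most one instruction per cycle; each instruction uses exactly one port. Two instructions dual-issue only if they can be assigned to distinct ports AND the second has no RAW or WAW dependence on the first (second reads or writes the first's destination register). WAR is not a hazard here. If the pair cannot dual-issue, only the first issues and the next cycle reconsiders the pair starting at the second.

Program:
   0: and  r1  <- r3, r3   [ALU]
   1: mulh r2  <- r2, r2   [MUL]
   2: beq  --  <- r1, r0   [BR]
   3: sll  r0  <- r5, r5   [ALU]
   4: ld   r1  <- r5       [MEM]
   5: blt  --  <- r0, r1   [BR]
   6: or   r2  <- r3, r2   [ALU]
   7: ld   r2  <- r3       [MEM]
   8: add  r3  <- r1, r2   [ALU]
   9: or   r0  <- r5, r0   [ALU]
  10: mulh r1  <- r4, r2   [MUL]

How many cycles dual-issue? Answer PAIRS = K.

PAIRS = 4

0. and+mulh @i0,i1  | pair
1. beq+sll @i2,i3  | pair
2. ld @i4  | no-port MEM/BR
3. blt+or @i5,i6  | pair
4. ld @i7  | RAW r2
5. add+or @i8,i9  | pair
6. mulh @i10  | tail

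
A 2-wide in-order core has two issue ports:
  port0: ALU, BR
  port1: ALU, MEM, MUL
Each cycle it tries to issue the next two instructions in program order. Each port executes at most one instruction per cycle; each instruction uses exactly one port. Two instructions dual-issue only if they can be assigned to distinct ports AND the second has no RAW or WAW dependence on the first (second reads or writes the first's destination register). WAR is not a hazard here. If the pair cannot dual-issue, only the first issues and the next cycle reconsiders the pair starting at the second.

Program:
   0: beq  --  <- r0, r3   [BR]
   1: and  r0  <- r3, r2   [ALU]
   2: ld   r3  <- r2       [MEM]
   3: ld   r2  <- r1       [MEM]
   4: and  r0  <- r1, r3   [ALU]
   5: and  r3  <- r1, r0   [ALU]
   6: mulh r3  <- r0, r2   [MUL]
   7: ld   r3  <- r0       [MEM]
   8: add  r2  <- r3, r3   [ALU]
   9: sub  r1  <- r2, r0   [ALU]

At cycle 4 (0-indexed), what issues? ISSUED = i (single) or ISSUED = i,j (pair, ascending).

c0: i0+i1 beq/and  dual
c1: i2 ld  no-port MEM/MEM
c2: i3+i4 ld/and  dual
c3: i5 and  WAW r3
c4: i6 mulh  no-port MUL/MEM
c5: i7 ld  RAW r3
c6: i8 add  RAW r2
c7: i9 sub  tail

ISSUED = 6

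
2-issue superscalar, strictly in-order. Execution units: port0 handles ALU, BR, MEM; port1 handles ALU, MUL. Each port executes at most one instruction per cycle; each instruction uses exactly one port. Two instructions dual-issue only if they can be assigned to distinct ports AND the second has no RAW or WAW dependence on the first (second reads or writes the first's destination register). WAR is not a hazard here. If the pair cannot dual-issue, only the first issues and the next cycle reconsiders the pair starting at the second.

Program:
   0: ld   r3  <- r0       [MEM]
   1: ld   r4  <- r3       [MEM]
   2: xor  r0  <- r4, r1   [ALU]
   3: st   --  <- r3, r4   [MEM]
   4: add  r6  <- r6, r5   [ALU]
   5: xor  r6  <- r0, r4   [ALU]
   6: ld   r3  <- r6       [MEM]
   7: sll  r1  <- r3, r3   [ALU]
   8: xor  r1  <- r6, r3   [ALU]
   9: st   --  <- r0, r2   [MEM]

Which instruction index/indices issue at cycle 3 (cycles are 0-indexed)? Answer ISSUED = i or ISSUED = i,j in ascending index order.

ISSUED = 4

c0: i0 ld.MEM  no-port MEM/MEM
c1: i1 ld.MEM  RAW r4
c2: i2,i3 xor.ALU;st.MEM  pair
c3: i4 add.ALU  WAW r6
c4: i5 xor.ALU  RAW r6
c5: i6 ld.MEM  RAW r3
c6: i7 sll.ALU  WAW r1
c7: i8,i9 xor.ALU;st.MEM  pair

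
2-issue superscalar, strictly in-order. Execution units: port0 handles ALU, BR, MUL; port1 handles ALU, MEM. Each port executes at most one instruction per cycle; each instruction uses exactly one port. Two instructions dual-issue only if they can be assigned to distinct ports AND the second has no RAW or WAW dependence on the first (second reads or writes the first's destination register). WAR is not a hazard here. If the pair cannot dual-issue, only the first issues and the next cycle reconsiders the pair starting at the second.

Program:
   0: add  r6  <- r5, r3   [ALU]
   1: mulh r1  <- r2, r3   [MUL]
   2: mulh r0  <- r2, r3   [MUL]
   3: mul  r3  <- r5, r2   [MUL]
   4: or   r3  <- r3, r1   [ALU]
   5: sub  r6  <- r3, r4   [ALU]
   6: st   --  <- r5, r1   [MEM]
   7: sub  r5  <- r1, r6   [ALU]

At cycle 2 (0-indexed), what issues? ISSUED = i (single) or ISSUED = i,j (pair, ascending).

ISSUED = 3

c0: i0&i1 add;mulh  dual
c1: i2 mulh  no-port MUL/MUL
c2: i3 mul  RAW+WAW r3
c3: i4 or  RAW r3
c4: i5&i6 sub;st  dual
c5: i7 sub  tail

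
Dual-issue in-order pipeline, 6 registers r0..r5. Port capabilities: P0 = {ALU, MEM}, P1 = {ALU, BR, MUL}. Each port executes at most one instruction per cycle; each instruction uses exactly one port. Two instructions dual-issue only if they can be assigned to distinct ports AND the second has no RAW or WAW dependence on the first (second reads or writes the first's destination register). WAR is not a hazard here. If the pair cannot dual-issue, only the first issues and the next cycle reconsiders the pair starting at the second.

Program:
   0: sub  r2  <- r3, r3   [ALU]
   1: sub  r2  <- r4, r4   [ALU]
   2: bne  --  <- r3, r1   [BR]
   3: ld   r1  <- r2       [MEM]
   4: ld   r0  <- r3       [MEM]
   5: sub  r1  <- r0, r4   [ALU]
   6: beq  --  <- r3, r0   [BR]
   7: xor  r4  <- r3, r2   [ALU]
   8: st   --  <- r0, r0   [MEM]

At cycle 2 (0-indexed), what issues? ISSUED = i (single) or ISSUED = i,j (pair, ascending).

ISSUED = 3

  cy0 -> i0 (sub.ALU) WAW r2
  cy1 -> i1&i2 (sub.ALU bne.BR) pair
  cy2 -> i3 (ld.MEM) no-port MEM/MEM
  cy3 -> i4 (ld.MEM) RAW r0
  cy4 -> i5&i6 (sub.ALU beq.BR) pair
  cy5 -> i7&i8 (xor.ALU st.MEM) pair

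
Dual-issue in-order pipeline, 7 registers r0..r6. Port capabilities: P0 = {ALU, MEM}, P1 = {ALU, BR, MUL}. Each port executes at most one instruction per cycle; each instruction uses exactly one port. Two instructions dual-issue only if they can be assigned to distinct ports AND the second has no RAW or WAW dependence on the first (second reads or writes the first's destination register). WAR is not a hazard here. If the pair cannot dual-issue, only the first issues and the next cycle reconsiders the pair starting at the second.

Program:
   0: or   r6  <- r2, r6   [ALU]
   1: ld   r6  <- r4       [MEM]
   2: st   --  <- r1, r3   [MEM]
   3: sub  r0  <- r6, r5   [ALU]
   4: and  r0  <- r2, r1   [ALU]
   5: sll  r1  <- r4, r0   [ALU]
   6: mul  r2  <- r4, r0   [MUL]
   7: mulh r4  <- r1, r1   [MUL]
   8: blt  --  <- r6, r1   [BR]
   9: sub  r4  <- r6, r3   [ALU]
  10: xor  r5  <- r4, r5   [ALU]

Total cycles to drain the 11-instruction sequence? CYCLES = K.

CYCLES = 8

0. or.ALU @i0  | WAW r6
1. ld.MEM @i1  | no-port MEM/MEM
2. st.MEM;sub.ALU @i2,i3  | dual
3. and.ALU @i4  | RAW r0
4. sll.ALU;mul.MUL @i5,i6  | dual
5. mulh.MUL @i7  | no-port MUL/BR
6. blt.BR;sub.ALU @i8,i9  | dual
7. xor.ALU @i10  | tail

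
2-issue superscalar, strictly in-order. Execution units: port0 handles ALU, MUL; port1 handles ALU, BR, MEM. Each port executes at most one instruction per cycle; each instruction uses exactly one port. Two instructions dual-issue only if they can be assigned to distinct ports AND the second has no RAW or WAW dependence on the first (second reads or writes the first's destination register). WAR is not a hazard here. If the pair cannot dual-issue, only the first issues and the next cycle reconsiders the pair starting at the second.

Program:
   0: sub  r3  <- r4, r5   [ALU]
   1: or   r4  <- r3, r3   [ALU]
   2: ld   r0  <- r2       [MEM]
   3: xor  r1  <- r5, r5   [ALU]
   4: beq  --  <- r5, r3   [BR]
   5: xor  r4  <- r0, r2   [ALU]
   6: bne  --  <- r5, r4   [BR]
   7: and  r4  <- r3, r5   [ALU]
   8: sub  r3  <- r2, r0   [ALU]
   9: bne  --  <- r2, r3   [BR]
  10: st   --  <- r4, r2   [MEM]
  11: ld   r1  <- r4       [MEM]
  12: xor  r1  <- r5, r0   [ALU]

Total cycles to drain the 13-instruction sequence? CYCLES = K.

CYCLES = 10

#0 head=0: sub i0 RAW r3
#1 head=1: or;ld i1&i2 dual
#2 head=3: xor;beq i3&i4 dual
#3 head=5: xor i5 RAW r4
#4 head=6: bne;and i6&i7 dual
#5 head=8: sub i8 RAW r3
#6 head=9: bne i9 no-port BR/MEM
#7 head=10: st i10 no-port MEM/MEM
#8 head=11: ld i11 WAW r1
#9 head=12: xor i12 tail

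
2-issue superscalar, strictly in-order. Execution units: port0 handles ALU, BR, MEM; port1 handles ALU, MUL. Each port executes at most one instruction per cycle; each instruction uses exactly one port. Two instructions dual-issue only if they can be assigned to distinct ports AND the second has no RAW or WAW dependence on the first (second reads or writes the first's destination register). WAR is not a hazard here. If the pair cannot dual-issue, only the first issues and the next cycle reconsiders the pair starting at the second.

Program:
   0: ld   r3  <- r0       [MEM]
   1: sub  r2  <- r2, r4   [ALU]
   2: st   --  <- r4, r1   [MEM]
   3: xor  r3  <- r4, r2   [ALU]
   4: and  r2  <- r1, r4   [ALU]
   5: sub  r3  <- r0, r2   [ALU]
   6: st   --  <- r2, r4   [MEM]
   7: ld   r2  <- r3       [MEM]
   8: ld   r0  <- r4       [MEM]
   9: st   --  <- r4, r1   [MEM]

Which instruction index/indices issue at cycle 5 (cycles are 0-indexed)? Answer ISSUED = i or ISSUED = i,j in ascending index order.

ISSUED = 8

  cy0 -> i0+i1 (ld.MEM+sub.ALU) dual
  cy1 -> i2+i3 (st.MEM+xor.ALU) dual
  cy2 -> i4 (and.ALU) RAW r2
  cy3 -> i5+i6 (sub.ALU+st.MEM) dual
  cy4 -> i7 (ld.MEM) no-port MEM/MEM
  cy5 -> i8 (ld.MEM) no-port MEM/MEM
  cy6 -> i9 (st.MEM) tail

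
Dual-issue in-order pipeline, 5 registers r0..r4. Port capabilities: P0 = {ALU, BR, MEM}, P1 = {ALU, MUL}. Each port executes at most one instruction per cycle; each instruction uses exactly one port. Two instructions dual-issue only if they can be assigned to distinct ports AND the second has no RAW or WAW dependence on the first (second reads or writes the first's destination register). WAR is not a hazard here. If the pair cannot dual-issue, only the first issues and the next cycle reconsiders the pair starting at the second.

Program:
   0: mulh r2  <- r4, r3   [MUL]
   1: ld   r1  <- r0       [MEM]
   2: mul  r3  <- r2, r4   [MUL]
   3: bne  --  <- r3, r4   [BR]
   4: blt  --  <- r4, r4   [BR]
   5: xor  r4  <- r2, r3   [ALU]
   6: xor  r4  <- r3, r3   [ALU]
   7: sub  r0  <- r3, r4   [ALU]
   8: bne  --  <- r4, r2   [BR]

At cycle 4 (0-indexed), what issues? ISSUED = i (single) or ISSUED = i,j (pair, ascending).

ISSUED = 6

c0: i0,i1 mulh+ld  pair
c1: i2 mul  RAW r3
c2: i3 bne  no-port BR/BR
c3: i4,i5 blt+xor  pair
c4: i6 xor  RAW r4
c5: i7,i8 sub+bne  pair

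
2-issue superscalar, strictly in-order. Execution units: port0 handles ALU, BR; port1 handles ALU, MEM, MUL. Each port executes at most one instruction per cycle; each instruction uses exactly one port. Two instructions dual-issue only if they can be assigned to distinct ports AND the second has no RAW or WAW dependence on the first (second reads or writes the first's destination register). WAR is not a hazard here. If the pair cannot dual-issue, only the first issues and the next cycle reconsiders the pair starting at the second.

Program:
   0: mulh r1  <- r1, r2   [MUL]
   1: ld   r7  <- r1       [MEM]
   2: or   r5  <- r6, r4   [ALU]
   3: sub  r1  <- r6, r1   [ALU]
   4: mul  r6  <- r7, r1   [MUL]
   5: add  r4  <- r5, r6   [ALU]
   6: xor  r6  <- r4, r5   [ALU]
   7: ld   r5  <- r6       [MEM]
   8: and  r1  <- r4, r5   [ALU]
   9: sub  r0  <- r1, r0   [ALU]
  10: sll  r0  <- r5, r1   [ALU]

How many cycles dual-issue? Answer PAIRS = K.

[0] i0  mulh  -- no-port MUL/MEM
[1] i1&i2  ld/or  -- 2-wide
[2] i3  sub  -- RAW r1
[3] i4  mul  -- RAW r6
[4] i5  add  -- RAW r4
[5] i6  xor  -- RAW r6
[6] i7  ld  -- RAW r5
[7] i8  and  -- RAW r1
[8] i9  sub  -- WAW r0
[9] i10  sll  -- tail

PAIRS = 1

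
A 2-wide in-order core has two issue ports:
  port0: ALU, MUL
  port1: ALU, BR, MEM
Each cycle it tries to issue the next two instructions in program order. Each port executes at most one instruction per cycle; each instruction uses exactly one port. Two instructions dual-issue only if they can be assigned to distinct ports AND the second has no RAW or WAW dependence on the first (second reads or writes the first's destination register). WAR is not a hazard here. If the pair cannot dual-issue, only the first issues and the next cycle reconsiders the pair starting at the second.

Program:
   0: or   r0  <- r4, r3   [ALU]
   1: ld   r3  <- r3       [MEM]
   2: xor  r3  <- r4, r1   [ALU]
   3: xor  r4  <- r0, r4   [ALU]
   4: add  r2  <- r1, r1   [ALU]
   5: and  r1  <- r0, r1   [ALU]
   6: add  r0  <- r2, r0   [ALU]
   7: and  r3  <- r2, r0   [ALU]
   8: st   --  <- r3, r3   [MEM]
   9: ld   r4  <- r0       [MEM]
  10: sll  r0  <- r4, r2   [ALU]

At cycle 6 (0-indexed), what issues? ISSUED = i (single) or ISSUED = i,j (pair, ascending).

ISSUED = 9

  cy0 -> i0+i1 (or+ld) 2-wide
  cy1 -> i2+i3 (xor+xor) 2-wide
  cy2 -> i4+i5 (add+and) 2-wide
  cy3 -> i6 (add) RAW r0
  cy4 -> i7 (and) RAW r3
  cy5 -> i8 (st) no-port MEM/MEM
  cy6 -> i9 (ld) RAW r4
  cy7 -> i10 (sll) tail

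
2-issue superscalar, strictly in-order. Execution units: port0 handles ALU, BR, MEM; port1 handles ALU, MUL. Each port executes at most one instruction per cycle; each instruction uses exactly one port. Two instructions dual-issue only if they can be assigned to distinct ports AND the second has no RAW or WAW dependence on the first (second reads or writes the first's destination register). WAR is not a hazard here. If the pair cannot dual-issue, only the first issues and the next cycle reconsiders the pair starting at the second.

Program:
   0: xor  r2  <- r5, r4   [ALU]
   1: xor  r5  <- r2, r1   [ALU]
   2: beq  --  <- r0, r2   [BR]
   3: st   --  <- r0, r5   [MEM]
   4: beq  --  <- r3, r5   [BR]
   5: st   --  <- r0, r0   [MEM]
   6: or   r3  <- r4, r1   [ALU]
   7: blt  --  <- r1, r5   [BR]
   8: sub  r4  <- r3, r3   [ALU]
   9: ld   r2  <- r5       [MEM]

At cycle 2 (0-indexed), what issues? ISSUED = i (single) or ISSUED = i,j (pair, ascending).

  cy0 -> i0 (xor) RAW r2
  cy1 -> i1&i2 (xor beq) pair
  cy2 -> i3 (st) no-port MEM/BR
  cy3 -> i4 (beq) no-port BR/MEM
  cy4 -> i5&i6 (st or) pair
  cy5 -> i7&i8 (blt sub) pair
  cy6 -> i9 (ld) tail

ISSUED = 3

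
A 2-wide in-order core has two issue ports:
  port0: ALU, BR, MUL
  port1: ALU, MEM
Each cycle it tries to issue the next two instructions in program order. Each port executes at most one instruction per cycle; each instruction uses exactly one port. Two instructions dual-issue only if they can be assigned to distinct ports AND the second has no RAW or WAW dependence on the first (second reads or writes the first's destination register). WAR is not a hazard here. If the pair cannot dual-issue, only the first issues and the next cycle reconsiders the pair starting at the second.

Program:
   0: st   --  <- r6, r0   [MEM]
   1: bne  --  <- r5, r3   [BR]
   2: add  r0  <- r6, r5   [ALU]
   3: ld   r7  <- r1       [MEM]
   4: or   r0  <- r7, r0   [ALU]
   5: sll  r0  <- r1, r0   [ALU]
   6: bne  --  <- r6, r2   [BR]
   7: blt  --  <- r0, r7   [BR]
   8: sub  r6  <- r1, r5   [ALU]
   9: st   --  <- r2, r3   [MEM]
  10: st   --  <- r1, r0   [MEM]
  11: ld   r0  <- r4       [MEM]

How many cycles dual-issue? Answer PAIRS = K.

[0] i0/i1  st.MEM;bne.BR  -- pair
[1] i2/i3  add.ALU;ld.MEM  -- pair
[2] i4  or.ALU  -- RAW+WAW r0
[3] i5/i6  sll.ALU;bne.BR  -- pair
[4] i7/i8  blt.BR;sub.ALU  -- pair
[5] i9  st.MEM  -- no-port MEM/MEM
[6] i10  st.MEM  -- no-port MEM/MEM
[7] i11  ld.MEM  -- tail

PAIRS = 4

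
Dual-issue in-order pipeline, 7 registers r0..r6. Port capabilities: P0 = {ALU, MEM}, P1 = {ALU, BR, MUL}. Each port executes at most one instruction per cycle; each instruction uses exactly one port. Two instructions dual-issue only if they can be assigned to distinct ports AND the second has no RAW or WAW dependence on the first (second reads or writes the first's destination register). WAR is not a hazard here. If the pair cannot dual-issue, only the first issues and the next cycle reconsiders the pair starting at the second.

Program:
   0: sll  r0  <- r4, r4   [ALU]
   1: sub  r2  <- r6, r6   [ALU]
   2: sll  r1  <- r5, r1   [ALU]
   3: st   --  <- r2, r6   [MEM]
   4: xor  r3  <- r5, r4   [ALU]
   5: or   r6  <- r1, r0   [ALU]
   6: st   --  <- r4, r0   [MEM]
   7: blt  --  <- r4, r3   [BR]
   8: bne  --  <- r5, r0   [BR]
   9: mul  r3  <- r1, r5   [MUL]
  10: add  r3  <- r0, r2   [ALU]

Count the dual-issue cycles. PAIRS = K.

[0] i0&i1  sll.ALU sub.ALU  -- pair
[1] i2&i3  sll.ALU st.MEM  -- pair
[2] i4&i5  xor.ALU or.ALU  -- pair
[3] i6&i7  st.MEM blt.BR  -- pair
[4] i8  bne.BR  -- no-port BR/MUL
[5] i9  mul.MUL  -- WAW r3
[6] i10  add.ALU  -- tail

PAIRS = 4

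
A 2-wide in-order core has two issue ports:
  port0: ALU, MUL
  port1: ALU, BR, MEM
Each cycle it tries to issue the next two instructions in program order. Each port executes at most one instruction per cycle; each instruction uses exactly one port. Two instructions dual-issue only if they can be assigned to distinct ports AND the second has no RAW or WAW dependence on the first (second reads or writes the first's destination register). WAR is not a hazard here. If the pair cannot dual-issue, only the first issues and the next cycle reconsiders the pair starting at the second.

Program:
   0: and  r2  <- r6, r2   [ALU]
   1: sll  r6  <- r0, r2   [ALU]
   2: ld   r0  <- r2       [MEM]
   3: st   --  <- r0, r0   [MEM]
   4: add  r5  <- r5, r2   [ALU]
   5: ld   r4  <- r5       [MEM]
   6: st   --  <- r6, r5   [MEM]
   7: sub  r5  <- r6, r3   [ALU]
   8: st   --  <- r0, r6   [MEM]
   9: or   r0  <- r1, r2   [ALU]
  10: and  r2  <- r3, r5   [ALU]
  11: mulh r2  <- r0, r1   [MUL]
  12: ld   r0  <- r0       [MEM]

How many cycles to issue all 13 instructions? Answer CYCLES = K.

0. and @i0  | RAW r2
1. sll+ld @i1/i2  | pair
2. st+add @i3/i4  | pair
3. ld @i5  | no-port MEM/MEM
4. st+sub @i6/i7  | pair
5. st+or @i8/i9  | pair
6. and @i10  | WAW r2
7. mulh+ld @i11/i12  | pair

CYCLES = 8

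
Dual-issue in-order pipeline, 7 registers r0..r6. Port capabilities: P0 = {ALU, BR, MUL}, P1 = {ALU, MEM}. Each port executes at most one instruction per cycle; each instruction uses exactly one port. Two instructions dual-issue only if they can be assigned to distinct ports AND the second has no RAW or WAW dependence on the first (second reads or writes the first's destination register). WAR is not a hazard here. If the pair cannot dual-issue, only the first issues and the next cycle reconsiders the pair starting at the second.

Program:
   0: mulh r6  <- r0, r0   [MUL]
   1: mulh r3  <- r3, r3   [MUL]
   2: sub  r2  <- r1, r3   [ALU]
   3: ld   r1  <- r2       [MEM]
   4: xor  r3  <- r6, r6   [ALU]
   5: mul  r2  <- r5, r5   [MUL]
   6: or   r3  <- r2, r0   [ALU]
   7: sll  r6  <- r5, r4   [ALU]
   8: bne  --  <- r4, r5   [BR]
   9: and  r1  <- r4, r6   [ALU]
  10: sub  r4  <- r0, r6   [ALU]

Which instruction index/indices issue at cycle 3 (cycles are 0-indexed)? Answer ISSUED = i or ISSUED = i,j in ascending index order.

ISSUED = 3,4

  cy0 -> i0 (mulh.MUL) no-port MUL/MUL
  cy1 -> i1 (mulh.MUL) RAW r3
  cy2 -> i2 (sub.ALU) RAW r2
  cy3 -> i3&i4 (ld.MEM+xor.ALU) 2-wide
  cy4 -> i5 (mul.MUL) RAW r2
  cy5 -> i6&i7 (or.ALU+sll.ALU) 2-wide
  cy6 -> i8&i9 (bne.BR+and.ALU) 2-wide
  cy7 -> i10 (sub.ALU) tail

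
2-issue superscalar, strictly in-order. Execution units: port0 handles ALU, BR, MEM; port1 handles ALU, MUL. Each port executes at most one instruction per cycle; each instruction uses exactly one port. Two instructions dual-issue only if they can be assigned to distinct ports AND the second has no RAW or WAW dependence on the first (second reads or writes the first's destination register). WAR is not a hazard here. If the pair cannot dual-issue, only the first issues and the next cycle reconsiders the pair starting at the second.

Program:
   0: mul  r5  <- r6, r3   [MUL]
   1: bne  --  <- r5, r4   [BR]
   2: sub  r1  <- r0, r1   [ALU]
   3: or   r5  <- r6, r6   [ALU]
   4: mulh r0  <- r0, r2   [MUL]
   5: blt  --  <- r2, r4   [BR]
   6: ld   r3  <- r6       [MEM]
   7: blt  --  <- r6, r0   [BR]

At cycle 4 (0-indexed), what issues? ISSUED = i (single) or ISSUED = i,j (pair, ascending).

#0 head=0: mul i0 RAW r5
#1 head=1: bne sub i1+i2 dual
#2 head=3: or mulh i3+i4 dual
#3 head=5: blt i5 no-port BR/MEM
#4 head=6: ld i6 no-port MEM/BR
#5 head=7: blt i7 tail

ISSUED = 6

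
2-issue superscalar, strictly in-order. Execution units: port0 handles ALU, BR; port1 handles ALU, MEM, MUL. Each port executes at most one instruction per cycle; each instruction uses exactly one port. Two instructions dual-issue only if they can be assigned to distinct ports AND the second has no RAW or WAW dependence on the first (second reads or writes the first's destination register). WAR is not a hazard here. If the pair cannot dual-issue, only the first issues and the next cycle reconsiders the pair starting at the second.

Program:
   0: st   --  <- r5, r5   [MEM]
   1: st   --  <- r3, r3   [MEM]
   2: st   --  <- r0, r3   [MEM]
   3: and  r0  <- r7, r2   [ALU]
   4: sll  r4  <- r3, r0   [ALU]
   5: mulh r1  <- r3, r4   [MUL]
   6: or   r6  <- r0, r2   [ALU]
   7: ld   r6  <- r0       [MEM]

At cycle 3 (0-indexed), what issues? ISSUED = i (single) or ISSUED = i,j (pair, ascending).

ISSUED = 4

[0] i0  st.MEM  -- no-port MEM/MEM
[1] i1  st.MEM  -- no-port MEM/MEM
[2] i2+i3  st.MEM and.ALU  -- 2-wide
[3] i4  sll.ALU  -- RAW r4
[4] i5+i6  mulh.MUL or.ALU  -- 2-wide
[5] i7  ld.MEM  -- tail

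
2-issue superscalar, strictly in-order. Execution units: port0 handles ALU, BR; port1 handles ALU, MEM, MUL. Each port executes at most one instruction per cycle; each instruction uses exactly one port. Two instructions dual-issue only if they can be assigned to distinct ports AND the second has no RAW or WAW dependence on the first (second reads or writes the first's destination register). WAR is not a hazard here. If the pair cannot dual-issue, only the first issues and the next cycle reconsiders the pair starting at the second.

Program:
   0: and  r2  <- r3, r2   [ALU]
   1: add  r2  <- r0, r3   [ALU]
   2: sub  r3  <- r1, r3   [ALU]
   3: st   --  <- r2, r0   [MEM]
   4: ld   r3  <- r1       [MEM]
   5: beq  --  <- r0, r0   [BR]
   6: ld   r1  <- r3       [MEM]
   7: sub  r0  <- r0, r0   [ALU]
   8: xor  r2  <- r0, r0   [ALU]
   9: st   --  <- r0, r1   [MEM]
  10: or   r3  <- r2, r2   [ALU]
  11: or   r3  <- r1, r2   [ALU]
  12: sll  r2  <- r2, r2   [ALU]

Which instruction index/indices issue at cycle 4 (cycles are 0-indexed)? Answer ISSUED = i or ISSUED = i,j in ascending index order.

ISSUED = 6,7

c0: i0 and  WAW r2
c1: i1+i2 add sub  dual
c2: i3 st  no-port MEM/MEM
c3: i4+i5 ld beq  dual
c4: i6+i7 ld sub  dual
c5: i8+i9 xor st  dual
c6: i10 or  WAW r3
c7: i11+i12 or sll  dual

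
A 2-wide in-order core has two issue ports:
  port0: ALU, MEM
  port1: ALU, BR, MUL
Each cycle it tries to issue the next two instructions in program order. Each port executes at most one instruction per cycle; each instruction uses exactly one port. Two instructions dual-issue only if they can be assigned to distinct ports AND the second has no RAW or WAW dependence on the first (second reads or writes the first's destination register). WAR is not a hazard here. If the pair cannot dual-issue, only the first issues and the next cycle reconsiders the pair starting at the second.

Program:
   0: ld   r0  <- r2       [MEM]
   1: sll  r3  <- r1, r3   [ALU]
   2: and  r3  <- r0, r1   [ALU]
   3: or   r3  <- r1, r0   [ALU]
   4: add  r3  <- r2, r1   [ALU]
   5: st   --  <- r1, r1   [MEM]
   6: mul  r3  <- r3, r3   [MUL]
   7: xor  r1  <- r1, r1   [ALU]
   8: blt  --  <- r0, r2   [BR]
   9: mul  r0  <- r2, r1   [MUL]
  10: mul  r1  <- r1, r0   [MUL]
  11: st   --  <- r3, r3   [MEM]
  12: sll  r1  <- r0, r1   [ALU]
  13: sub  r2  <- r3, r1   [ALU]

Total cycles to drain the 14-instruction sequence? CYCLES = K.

#0 head=0: ld sll i0+i1 dual
#1 head=2: and i2 WAW r3
#2 head=3: or i3 WAW r3
#3 head=4: add st i4+i5 dual
#4 head=6: mul xor i6+i7 dual
#5 head=8: blt i8 no-port BR/MUL
#6 head=9: mul i9 no-port MUL/MUL
#7 head=10: mul st i10+i11 dual
#8 head=12: sll i12 RAW r1
#9 head=13: sub i13 tail

CYCLES = 10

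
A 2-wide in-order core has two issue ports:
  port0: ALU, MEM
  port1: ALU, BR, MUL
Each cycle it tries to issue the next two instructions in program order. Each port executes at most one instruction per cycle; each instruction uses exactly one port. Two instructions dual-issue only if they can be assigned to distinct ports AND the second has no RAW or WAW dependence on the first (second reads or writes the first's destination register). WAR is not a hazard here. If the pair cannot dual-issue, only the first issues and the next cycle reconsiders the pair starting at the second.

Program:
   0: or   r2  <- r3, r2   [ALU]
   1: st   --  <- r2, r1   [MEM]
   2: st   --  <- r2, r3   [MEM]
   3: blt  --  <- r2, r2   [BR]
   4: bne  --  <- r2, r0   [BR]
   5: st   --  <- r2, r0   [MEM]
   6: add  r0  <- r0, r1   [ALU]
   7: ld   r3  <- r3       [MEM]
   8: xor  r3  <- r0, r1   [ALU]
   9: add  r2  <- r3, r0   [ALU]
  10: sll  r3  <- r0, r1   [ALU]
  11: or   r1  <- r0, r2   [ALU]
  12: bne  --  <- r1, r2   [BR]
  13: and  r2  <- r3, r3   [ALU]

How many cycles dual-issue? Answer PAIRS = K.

0. or @i0  | RAW r2
1. st @i1  | no-port MEM/MEM
2. st+blt @i2+i3  | pair
3. bne+st @i4+i5  | pair
4. add+ld @i6+i7  | pair
5. xor @i8  | RAW r3
6. add+sll @i9+i10  | pair
7. or @i11  | RAW r1
8. bne+and @i12+i13  | pair

PAIRS = 5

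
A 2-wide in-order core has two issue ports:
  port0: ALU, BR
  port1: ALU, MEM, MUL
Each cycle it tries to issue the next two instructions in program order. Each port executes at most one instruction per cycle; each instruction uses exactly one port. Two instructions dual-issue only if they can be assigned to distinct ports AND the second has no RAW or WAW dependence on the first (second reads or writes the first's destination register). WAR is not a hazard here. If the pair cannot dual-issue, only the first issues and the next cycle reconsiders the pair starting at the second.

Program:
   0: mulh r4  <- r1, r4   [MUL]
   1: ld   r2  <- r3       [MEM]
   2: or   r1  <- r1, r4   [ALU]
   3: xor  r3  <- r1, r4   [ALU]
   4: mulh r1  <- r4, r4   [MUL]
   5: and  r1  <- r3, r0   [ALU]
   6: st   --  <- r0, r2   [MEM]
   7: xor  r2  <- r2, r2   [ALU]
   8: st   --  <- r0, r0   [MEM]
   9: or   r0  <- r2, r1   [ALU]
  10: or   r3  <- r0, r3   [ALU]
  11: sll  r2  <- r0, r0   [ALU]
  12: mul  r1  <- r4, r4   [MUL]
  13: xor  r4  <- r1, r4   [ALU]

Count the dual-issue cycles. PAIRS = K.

  cy0 -> i0 (mulh) no-port MUL/MEM
  cy1 -> i1+i2 (ld+or) 2-wide
  cy2 -> i3+i4 (xor+mulh) 2-wide
  cy3 -> i5+i6 (and+st) 2-wide
  cy4 -> i7+i8 (xor+st) 2-wide
  cy5 -> i9 (or) RAW r0
  cy6 -> i10+i11 (or+sll) 2-wide
  cy7 -> i12 (mul) RAW r1
  cy8 -> i13 (xor) tail

PAIRS = 5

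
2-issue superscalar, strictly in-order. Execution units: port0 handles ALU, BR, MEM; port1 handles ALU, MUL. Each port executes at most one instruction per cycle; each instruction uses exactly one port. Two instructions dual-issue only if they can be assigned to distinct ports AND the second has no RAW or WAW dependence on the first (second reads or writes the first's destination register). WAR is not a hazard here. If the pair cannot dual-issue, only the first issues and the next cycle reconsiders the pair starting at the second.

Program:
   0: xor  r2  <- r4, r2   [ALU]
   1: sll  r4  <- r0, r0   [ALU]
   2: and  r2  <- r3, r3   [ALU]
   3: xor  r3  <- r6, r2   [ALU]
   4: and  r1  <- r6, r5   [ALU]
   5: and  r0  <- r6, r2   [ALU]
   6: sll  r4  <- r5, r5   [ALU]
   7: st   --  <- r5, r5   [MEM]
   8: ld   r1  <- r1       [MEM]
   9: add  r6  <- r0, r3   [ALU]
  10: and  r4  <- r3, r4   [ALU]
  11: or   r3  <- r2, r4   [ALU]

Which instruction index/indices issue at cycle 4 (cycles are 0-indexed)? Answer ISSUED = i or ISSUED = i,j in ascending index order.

t=0 i0+i1:xor/sll ; pair
t=1 i2:and ; RAW r2
t=2 i3+i4:xor/and ; pair
t=3 i5+i6:and/sll ; pair
t=4 i7:st ; no-port MEM/MEM
t=5 i8+i9:ld/add ; pair
t=6 i10:and ; RAW r4
t=7 i11:or ; tail

ISSUED = 7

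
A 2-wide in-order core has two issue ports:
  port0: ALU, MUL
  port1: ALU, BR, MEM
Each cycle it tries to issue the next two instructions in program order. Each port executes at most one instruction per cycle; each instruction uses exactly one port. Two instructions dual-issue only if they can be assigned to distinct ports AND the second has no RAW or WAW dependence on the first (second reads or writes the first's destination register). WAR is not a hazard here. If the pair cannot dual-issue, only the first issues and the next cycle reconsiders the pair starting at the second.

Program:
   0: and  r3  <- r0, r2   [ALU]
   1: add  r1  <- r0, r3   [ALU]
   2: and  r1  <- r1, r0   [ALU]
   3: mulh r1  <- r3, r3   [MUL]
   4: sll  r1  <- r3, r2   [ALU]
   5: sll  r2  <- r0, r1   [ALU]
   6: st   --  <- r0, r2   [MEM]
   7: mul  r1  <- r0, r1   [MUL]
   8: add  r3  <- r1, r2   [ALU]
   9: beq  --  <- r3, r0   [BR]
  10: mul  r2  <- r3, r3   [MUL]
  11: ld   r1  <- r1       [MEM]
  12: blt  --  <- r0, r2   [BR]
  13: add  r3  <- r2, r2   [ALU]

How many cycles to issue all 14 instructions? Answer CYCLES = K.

CYCLES = 11

  cy0 -> i0 (and) RAW r3
  cy1 -> i1 (add) RAW+WAW r1
  cy2 -> i2 (and) WAW r1
  cy3 -> i3 (mulh) WAW r1
  cy4 -> i4 (sll) RAW r1
  cy5 -> i5 (sll) RAW r2
  cy6 -> i6+i7 (st+mul) dual
  cy7 -> i8 (add) RAW r3
  cy8 -> i9+i10 (beq+mul) dual
  cy9 -> i11 (ld) no-port MEM/BR
  cy10 -> i12+i13 (blt+add) dual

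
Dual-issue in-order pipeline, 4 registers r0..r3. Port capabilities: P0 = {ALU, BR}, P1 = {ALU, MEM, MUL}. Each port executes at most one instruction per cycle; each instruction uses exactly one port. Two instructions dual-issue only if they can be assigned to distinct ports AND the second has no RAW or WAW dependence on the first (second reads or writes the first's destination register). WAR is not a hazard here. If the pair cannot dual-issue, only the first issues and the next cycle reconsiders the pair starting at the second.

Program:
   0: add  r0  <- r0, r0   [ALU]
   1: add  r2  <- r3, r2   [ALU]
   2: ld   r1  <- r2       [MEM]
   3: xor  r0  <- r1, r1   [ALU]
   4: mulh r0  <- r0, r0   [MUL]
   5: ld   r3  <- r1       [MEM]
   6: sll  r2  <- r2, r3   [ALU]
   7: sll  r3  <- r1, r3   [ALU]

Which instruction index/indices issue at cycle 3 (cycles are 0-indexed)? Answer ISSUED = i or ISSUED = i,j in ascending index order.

t=0 i0&i1:add+add ; pair
t=1 i2:ld ; RAW r1
t=2 i3:xor ; RAW+WAW r0
t=3 i4:mulh ; no-port MUL/MEM
t=4 i5:ld ; RAW r3
t=5 i6&i7:sll+sll ; pair

ISSUED = 4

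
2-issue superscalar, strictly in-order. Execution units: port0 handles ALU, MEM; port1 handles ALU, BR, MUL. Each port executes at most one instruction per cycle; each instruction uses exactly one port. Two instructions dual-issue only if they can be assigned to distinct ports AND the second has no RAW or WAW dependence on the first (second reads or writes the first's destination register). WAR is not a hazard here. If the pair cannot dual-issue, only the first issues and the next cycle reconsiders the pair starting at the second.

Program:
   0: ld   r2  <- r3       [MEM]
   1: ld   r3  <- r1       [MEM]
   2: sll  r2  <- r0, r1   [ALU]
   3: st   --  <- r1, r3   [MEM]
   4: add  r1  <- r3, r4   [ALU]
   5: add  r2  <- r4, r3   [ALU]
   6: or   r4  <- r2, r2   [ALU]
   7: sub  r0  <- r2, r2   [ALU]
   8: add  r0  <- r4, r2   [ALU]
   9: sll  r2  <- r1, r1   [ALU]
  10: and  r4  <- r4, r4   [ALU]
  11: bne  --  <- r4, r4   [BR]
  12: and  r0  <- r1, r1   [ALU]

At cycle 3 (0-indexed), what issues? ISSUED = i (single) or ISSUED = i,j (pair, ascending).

0. ld @i0  | no-port MEM/MEM
1. ld;sll @i1&i2  | dual
2. st;add @i3&i4  | dual
3. add @i5  | RAW r2
4. or;sub @i6&i7  | dual
5. add;sll @i8&i9  | dual
6. and @i10  | RAW r4
7. bne;and @i11&i12  | dual

ISSUED = 5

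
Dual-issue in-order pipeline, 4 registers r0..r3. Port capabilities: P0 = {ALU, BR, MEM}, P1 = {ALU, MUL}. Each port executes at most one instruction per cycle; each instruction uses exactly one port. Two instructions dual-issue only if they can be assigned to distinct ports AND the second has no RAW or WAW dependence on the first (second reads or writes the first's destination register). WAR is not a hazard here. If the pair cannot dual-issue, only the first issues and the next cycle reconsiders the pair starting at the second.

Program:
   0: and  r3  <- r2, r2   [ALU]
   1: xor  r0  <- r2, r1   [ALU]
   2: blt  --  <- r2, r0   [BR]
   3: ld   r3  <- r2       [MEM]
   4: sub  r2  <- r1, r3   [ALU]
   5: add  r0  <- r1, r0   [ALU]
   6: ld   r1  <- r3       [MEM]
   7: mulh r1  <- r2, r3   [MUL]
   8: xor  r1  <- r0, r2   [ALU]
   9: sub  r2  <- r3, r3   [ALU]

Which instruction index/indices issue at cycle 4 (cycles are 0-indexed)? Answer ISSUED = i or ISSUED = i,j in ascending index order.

ISSUED = 6

[0] i0&i1  and;xor  -- dual
[1] i2  blt  -- no-port BR/MEM
[2] i3  ld  -- RAW r3
[3] i4&i5  sub;add  -- dual
[4] i6  ld  -- WAW r1
[5] i7  mulh  -- WAW r1
[6] i8&i9  xor;sub  -- dual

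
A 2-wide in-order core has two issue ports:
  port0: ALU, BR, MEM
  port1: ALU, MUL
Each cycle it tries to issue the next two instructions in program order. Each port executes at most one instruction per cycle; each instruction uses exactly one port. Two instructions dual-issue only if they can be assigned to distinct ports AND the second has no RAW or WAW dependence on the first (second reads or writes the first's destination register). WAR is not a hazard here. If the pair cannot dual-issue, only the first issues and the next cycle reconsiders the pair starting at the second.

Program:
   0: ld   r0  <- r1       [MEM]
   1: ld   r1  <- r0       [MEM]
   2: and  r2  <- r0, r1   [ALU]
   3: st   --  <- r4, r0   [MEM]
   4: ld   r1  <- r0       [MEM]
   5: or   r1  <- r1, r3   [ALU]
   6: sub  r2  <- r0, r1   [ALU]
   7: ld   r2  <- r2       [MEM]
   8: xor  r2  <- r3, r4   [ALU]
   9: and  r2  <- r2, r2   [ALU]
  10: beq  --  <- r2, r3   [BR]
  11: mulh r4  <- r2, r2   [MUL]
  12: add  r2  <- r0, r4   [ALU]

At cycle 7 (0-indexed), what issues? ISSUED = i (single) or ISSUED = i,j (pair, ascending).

ISSUED = 8

  cy0 -> i0 (ld.MEM) no-port MEM/MEM
  cy1 -> i1 (ld.MEM) RAW r1
  cy2 -> i2,i3 (and.ALU+st.MEM) pair
  cy3 -> i4 (ld.MEM) RAW+WAW r1
  cy4 -> i5 (or.ALU) RAW r1
  cy5 -> i6 (sub.ALU) RAW+WAW r2
  cy6 -> i7 (ld.MEM) WAW r2
  cy7 -> i8 (xor.ALU) RAW+WAW r2
  cy8 -> i9 (and.ALU) RAW r2
  cy9 -> i10,i11 (beq.BR+mulh.MUL) pair
  cy10 -> i12 (add.ALU) tail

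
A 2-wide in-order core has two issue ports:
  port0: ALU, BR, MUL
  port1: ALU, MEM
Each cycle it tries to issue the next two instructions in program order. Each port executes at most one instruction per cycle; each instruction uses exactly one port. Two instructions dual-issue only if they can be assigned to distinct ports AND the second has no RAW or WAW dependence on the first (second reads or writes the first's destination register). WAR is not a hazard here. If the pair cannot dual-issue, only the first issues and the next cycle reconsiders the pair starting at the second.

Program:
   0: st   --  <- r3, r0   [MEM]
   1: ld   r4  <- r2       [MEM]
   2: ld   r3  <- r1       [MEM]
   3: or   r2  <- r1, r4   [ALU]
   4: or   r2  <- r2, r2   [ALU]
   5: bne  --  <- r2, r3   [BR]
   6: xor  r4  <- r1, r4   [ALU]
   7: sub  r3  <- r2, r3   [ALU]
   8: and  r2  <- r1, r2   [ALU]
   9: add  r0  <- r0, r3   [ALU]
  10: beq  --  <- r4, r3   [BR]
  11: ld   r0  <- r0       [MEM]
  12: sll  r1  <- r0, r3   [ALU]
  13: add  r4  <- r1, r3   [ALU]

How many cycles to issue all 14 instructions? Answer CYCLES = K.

CYCLES = 10

t=0 i0:st ; no-port MEM/MEM
t=1 i1:ld ; no-port MEM/MEM
t=2 i2/i3:ld or ; pair
t=3 i4:or ; RAW r2
t=4 i5/i6:bne xor ; pair
t=5 i7/i8:sub and ; pair
t=6 i9/i10:add beq ; pair
t=7 i11:ld ; RAW r0
t=8 i12:sll ; RAW r1
t=9 i13:add ; tail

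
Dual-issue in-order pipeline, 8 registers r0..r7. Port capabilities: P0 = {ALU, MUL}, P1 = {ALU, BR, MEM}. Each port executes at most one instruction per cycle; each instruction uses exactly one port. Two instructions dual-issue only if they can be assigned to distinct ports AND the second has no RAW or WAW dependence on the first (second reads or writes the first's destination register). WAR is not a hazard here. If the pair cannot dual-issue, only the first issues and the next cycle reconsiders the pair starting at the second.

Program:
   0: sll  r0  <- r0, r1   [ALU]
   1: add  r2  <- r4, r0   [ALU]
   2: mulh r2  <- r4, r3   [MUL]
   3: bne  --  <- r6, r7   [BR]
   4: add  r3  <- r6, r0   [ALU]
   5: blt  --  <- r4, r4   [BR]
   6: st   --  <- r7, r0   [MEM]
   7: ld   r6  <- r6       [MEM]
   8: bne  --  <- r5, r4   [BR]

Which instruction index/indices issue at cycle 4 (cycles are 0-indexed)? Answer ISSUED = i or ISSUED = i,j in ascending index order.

ISSUED = 6

[0] i0  sll.ALU  -- RAW r0
[1] i1  add.ALU  -- WAW r2
[2] i2/i3  mulh.MUL bne.BR  -- dual
[3] i4/i5  add.ALU blt.BR  -- dual
[4] i6  st.MEM  -- no-port MEM/MEM
[5] i7  ld.MEM  -- no-port MEM/BR
[6] i8  bne.BR  -- tail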